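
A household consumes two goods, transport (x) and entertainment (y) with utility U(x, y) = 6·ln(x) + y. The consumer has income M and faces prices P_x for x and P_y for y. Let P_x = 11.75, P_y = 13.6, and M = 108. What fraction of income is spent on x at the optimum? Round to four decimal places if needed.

share on x = 0.7556

Set MRS = P_x/P_y: (6/x)/1 = P_x/P_y.
So x*(P_x,P_y) = 6·P_y/P_x, independent of income; and y* = (M − 6·P_y)/P_y.
At the given prices: x* = 6·13.6/11.75 = 6.9447, and y* = 1.9412.
Expenditure on x: 11.75·6.9447 = 81.6; share = 0.7556.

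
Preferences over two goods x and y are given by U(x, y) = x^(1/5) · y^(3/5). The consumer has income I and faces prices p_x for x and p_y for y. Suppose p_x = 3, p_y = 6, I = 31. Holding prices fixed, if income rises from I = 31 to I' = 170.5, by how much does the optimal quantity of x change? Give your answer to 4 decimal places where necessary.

Δx* = 11.625

Demand: x*(p_x,p_y,I) = 0.25·I/p_x and y* = 0.75·I/p_y.
At p_x=3, p_y=6, I=31: x* = 0.25·31/3 = 2.5833.
At I' = 170.5: x* = 14.2083. Change: 14.2083 − 2.5833 = 11.625.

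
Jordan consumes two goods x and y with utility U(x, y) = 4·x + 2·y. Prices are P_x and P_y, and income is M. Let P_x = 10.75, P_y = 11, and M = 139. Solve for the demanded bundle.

x* = 12.9302, y* = 0

x gives more utility per dollar, so spend all income on x: x* = M/P_x, y* = 0.
Numerically: x* = 12.9302, y* = 0.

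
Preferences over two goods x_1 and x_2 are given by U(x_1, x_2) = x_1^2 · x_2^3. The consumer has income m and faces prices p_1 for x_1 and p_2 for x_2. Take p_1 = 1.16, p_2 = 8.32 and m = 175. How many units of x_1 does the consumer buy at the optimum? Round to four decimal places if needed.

x_1* = 60.3448

Tangency: MRS = (2/3)·x_2/x_1 = p_1/p_2.
Rearranging, p_2·x_2 = (3/2)·p_1·x_1. Substituting into the budget gives p_1·x_1·(1 + (3/2)) = m.
Demand: x_1*(p_1,p_2,m) = 0.4·m/p_1 and x_2* = 0.6·m/p_2.
At p_1=1.16, p_2=8.32, m=175: x_1* = 0.4·175/1.16 = 60.3448.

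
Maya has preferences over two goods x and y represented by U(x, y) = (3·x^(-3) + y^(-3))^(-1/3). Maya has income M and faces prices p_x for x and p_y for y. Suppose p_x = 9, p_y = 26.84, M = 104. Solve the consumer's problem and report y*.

From the CES first-order condition, 3·(y/x)^(4) = p_x/p_y.
Solve for the ratio: y/x = [(1/3)·p_x/p_y]^(0.25).
Substitute y = (y/x)·x into the budget: x* = M/(p_x + p_y·(y/x)).
Numerically y/x = 0.578209, so x* = 104/(9 + 26.84·0.578209) = 4.2416 and y* = 0.578209·4.2416 = 2.4525.

y* = 2.4525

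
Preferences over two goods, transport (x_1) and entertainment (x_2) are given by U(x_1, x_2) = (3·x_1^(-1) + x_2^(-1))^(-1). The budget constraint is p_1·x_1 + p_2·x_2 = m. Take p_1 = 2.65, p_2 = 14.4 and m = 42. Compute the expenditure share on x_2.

share on x_2 = 0.5737

MRS = MU_x_1/MU_x_2 = 3·(x_2/x_1)^(2). Set equal to p_1/p_2.
Solve for the ratio: x_2/x_1 = [(1/3)·p_1/p_2]^(0.5).
Substitute x_2 = (x_2/x_1)·x_1 into the budget: x_1* = m/(p_1 + p_2·(x_2/x_1)).
Numerically x_2/x_1 = 0.247674, so x_1* = 42/(2.65 + 14.4·0.247674) = 6.7562 and x_2* = 0.247674·6.7562 = 1.6733.
Expenditure on x_2: 14.4·1.6733 = 24.0961; share = 0.5737.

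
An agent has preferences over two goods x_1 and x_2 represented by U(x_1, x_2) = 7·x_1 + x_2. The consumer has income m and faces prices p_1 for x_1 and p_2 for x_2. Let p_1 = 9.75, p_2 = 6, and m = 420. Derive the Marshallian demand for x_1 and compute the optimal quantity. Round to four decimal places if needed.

Perfect substitutes: compare marginal utility per dollar. 7/p_1 vs 1/p_2 → 0.7179 vs 0.1667.
x_1 gives more utility per dollar, so spend all income on x_1: x_1* = m/p_1, x_2* = 0.
Numerically: x_1* = 43.0769, x_2* = 0.

x_1* = 43.0769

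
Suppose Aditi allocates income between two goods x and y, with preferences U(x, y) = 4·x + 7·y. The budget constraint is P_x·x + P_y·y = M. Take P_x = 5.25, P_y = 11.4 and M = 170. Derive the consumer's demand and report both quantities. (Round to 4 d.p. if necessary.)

x* = 32.381, y* = 0

x gives more utility per dollar, so spend all income on x: x* = M/P_x, y* = 0.
Numerically: x* = 32.381, y* = 0.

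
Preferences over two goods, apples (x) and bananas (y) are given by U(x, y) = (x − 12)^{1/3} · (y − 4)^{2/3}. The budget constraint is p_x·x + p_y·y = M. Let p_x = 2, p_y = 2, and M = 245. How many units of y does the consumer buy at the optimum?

y* = 75

This is Cobb-Douglas in (x−12, y−4): tangency gives 1/3·p_y·(y−4) = 2/3·p_x·(x−12).
Substituting into the budget: x* = 12 + 1/3·(M − 12·p_x − 4·p_y)/p_x, and y* = 4 + 2/3·(…)/p_y.
Discretionary income = 245 − 12·2 − 4·2 = 213; y* = 4 + 2/3·213/2 = 75.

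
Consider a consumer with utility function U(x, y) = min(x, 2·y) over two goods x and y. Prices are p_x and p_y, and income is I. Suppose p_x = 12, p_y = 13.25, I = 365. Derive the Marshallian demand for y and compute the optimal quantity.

With perfect complements, no substitution: consume in ratio x:y = 2:1.
Budget: p_x·x + p_y·(1/2)·x = I, so (2·p_x + p_y)·x = 2·I.
Demand: x*(p_x,p_y,I) = 2·I/(2·p_x + p_y), y* = I/(2·p_x + p_y).
Here 2·12 + 13.25 = 37.25, giving y* = 9.7987.

y* = 9.7987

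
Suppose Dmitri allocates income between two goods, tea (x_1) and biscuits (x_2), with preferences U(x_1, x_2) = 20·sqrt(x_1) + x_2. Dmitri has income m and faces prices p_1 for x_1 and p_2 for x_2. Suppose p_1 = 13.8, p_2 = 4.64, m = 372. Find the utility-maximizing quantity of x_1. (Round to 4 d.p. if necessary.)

x_1* = 11.3052

Utility is quasi-linear in x_2; the FOC for x_1 is 10/√x_1 = p_1/p_2.
Solve: √x_1 = 10·p_2/p_1, so x_1*(p_1,p_2) = (10·p_2/p_1)², and x_2* = (m − p_1·x_1*)/p_2.
Plugging in: x_1* = (10·4.64/13.8)² = 11.3052.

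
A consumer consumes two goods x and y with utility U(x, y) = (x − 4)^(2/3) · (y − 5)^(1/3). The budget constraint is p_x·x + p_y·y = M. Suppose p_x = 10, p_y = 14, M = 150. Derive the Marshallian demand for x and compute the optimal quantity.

Substituting into the budget: x* = 4 + 2/3·(M − 4·p_x − 5·p_y)/p_x, and y* = 5 + 1/3·(…)/p_y.
Discretionary income = 150 − 4·10 − 5·14 = 40; x* = 4 + 2/3·40/10 = 6.6667.

x* = 6.6667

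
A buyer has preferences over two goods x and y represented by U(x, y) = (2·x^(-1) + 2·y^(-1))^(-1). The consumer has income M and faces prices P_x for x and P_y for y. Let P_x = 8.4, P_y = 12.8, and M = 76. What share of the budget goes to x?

MU_x ∝ 2·x^(-2), MU_y ∝ 2·y^(-2), so MRS = (y/x)^(2) = P_x/P_y.
Solve for the ratio: y/x = [P_x/P_y]^(0.5).
With the ratio pinned down, the budget gives x* = M/(P_x + P_y·(y/x)) and y* = (y/x)·x*.
Numerically y/x = 0.810093, so x* = 76/(8.4 + 12.8·0.810093) = 4.0492 and y* = 0.810093·4.0492 = 3.2802.
Expenditure on x: 8.4·4.0492 = 34.0132; share = 0.4475.

share on x = 0.4475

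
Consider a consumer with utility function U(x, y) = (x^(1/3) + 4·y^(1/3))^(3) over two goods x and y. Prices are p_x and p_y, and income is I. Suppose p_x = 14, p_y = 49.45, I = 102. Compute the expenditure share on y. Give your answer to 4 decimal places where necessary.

From the CES first-order condition, (1/4)·(y/x)^(2/3) = p_x/p_y.
Hence y/x = (4·p_x/p_y)^(1/(2/3)), i.e. raised to the 1.5 power.
With the ratio pinned down, the budget gives x* = I/(p_x + p_y·(y/x)) and y* = (y/x)·x*.
Numerically y/x = 1.205126, so x* = 102/(14 + 49.45·1.205126) = 1.386 and y* = 1.205126·1.386 = 1.6703.
Expenditure on y: 49.45·1.6703 = 82.5961; share = 0.8098.

share on y = 0.8098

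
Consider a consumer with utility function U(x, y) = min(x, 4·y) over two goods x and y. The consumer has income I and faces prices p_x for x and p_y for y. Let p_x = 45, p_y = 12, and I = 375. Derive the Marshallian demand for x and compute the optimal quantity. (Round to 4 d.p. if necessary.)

With perfect complements, no substitution: consume in ratio x:y = 4:1.
Budget: p_x·x + p_y·(1/4)·x = I, so (4·p_x + p_y)·x = 4·I.
Demand: x*(p_x,p_y,I) = 4·I/(4·p_x + p_y), y* = I/(4·p_x + p_y).
Here 4·45 + 12 = 192, giving x* = 7.8125.

x* = 7.8125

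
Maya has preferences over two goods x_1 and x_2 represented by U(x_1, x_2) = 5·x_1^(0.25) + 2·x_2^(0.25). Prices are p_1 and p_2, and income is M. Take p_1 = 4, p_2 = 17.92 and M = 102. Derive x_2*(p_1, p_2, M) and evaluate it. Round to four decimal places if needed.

Substitute x_2 = (x_2/x_1)·x_1 into the budget: x_1* = M/(p_1 + p_2·(x_2/x_1)).
Numerically x_2/x_1 = 0.039906, so x_1* = 102/(4 + 17.92·0.039906) = 21.6325 and x_2* = 0.039906·21.6325 = 0.8633.

x_2* = 0.8633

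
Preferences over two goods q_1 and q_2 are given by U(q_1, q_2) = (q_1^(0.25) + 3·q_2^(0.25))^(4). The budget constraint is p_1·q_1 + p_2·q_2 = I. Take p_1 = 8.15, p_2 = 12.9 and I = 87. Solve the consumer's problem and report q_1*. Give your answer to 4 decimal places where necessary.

q_1* = 2.2651

From the CES first-order condition, (1/3)·(q_2/q_1)^(0.75) = p_1/p_2.
Hence q_2/q_1 = (3·p_1/p_2)^(1/(0.75)), i.e. raised to the 4/3 power.
Substitute q_2 = (q_2/q_1)·q_1 into the budget: q_1* = I/(p_1 + p_2·(q_2/q_1)).
Numerically q_2/q_1 = 2.345591, so q_1* = 87/(8.15 + 12.9·2.345591) = 2.2651.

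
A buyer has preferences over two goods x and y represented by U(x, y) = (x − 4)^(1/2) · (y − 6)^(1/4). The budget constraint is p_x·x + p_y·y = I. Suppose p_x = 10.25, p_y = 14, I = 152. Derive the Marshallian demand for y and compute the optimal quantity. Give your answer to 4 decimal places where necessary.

y* = 6.6429

Let x' = x−4, y' = y−6. MRS = 2·y'/x' = p_x/p_y.
After buying the subsistence bundle (4, 6), a share 2/3 of the remaining income goes to x: x* = 4 + 2/3·(I − 4p_x − 6p_y)/p_x.
Discretionary income = 152 − 4·10.25 − 6·14 = 27; y* = 6 + 1/3·27/14 = 6.6429.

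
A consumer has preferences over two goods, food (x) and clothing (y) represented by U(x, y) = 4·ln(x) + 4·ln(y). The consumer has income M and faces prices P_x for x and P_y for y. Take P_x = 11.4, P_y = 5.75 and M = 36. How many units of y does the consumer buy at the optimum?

Tangency: MRS = y/x = P_x/P_y.
Rearranging, P_y·y = P_x·x. Substituting into the budget gives P_x·x·(1 + 1) = M.
Demand: x*(P_x,P_y,M) = 0.5·M/P_x and y* = 0.5·M/P_y.
At P_x=11.4, P_y=5.75, M=36: y* = 0.5·36/5.75 = 3.1304.

y* = 3.1304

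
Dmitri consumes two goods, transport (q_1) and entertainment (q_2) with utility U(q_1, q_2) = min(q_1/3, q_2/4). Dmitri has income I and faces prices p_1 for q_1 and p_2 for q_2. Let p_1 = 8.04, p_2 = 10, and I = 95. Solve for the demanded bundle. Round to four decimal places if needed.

q_1* = 4.4448, q_2* = 5.9264

Leontief preferences: the optimum is at the kink where q_1/3 = q_2/4, i.e. q_2 = (4/3)·q_1.
Budget: p_1·q_1 + p_2·(4/3)·q_1 = I, so (3·p_1 + 4·p_2)·q_1 = 3·I.
Demand: q_1*(p_1,p_2,I) = 3·I/(3·p_1 + 4·p_2), q_2* = 4·I/(3·p_1 + 4·p_2).
Here 3·8.04 + 4·10 = 64.12, giving q_1* = 4.4448 and q_2* = 5.9264.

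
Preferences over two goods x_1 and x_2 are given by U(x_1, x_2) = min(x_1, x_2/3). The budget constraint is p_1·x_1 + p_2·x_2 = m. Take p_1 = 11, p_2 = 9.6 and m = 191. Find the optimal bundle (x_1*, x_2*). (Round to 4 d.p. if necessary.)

x_1* = 4.799, x_2* = 14.397

With perfect complements, no substitution: consume in ratio x_1:x_2 = 1:3.
Budget: p_1·x_1 + p_2·3·x_1 = m, so (p_1 + 3·p_2)·x_1 = m.
Demand: x_1*(p_1,p_2,m) = m/(p_1 + 3·p_2), x_2* = 3·m/(p_1 + 3·p_2).
Here 11 + 3·9.6 = 39.8, giving x_1* = 4.799 and x_2* = 14.397.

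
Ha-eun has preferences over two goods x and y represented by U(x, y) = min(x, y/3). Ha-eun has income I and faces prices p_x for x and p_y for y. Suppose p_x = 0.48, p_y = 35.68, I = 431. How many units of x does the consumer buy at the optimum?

x* = 4.0086

Here 0.48 + 3·35.68 = 107.52, giving x* = 4.0086.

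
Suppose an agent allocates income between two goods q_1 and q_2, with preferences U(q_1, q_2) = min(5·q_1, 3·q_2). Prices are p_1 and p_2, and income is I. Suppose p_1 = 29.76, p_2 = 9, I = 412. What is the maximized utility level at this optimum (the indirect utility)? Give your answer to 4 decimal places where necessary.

Leontief preferences: the optimum is at the kink where q_1/3 = q_2/5, i.e. q_2 = (5/3)·q_1.
Budget: p_1·q_1 + p_2·(5/3)·q_1 = I, so (3·p_1 + 5·p_2)·q_1 = 3·I.
Demand: q_1*(p_1,p_2,I) = 3·I/(3·p_1 + 5·p_2), q_2* = 5·I/(3·p_1 + 5·p_2).
Here 3·29.76 + 5·9 = 134.28, giving q_1* = 9.2046 and q_2* = 15.3411.
Utility at the optimum: U(9.2046, 15.3411) = 46.0232.

V = 46.0232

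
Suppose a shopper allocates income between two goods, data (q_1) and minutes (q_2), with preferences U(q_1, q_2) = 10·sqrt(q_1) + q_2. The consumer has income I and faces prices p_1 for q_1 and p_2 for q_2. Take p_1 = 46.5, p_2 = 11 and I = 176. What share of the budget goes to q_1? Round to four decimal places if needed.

share on q_1 = 0.3696

Plugging in: q_1* = (5·11/46.5)² = 1.399, q_2* = 10.086.
Expenditure on q_1: 46.5·1.399 = 65.0538; share = 0.3696.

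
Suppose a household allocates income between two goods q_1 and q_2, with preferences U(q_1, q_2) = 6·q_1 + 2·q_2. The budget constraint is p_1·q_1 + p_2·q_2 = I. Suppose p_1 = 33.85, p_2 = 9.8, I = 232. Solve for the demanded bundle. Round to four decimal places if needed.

Linear utility — the consumer picks whichever good has higher MU/price: 6/33.85 = 0.1773 vs 2/9.8 = 0.2041.
q_2 gives more utility per dollar, so spend all income on q_2: q_2* = I/p_2, q_1* = 0.
Numerically: q_1* = 0, q_2* = 23.6735.

q_1* = 0, q_2* = 23.6735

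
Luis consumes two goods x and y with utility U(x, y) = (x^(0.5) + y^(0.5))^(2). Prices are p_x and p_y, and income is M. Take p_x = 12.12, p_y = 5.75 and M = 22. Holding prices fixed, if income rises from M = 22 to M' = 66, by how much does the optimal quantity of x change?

Δx* = 1.1681

From the CES first-order condition, (y/x)^(0.5) = p_x/p_y.
Hence y/x = (p_x/p_y)^(1/(0.5)), i.e. raised to the 2 power.
With the ratio pinned down, the budget gives x* = M/(p_x + p_y·(y/x)) and y* = (y/x)·x*.
Numerically y/x = 4.442931, so x* = 22/(12.12 + 5.75·4.442931) = 0.5841.
At M' = 66: x* = 1.7522. Change: 1.7522 − 0.5841 = 1.1681.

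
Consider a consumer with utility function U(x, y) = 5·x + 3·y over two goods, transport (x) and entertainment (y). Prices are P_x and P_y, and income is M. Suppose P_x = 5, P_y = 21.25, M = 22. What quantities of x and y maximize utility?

x* = 4.4, y* = 0

Perfect substitutes: compare marginal utility per dollar. 5/P_x vs 3/P_y → 1 vs 0.1412.
x gives more utility per dollar, so spend all income on x: x* = M/P_x, y* = 0.
Numerically: x* = 4.4, y* = 0.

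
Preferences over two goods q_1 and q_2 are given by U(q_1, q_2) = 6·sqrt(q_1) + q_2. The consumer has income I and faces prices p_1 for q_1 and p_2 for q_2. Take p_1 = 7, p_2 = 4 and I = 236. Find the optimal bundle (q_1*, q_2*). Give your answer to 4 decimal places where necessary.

q_1* = 2.9388, q_2* = 53.8571

Utility is quasi-linear in q_2; the FOC for q_1 is 3/√q_1 = p_1/p_2.
Thus q_1* = (3·p_2/p_1)² — independent of I — with the rest of income spent on q_2.
Plugging in: q_1* = (3·4/7)² = 2.9388, q_2* = 53.8571.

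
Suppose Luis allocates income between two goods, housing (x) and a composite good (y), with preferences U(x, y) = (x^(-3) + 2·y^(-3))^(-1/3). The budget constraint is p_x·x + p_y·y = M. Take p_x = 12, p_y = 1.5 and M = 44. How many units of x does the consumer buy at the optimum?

x* = 2.9333

MRS = MU_x/MU_y = (1/2)·(y/x)^(4). Set equal to p_x/p_y.
Solve for the ratio: y/x = [2·p_x/p_y]^(0.25).
Substitute y = (y/x)·x into the budget: x* = M/(p_x + p_y·(y/x)).
Numerically y/x = 2, so x* = 44/(12 + 1.5·2) = 2.9333.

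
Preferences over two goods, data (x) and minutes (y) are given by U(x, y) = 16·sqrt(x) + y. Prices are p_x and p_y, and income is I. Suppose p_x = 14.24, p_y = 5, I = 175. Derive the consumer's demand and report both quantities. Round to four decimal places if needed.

x* = 7.8904, y* = 12.5281

Utility is quasi-linear in y; the FOC for x is 8/√x = p_x/p_y.
Solve: √x = 8·p_y/p_x, so x*(p_x,p_y) = (8·p_y/p_x)², and y* = (I − p_x·x*)/p_y.
Plugging in: x* = (8·5/14.24)² = 7.8904, y* = 12.5281.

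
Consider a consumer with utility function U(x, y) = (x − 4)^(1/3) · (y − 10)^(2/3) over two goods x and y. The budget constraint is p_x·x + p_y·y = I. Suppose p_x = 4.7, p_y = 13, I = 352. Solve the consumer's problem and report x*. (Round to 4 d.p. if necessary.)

x* = 18.4113

After buying the subsistence bundle (4, 10), a share 1/3 of the remaining income goes to x: x* = 4 + 1/3·(I − 4p_x − 10p_y)/p_x.
Discretionary income = 352 − 4·4.7 − 10·13 = 203.2; x* = 4 + 1/3·203.2/4.7 = 18.4113.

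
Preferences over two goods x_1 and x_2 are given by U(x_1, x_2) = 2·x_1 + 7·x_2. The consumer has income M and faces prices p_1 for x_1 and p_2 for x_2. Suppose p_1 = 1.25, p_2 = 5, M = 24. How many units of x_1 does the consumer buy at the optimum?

Perfect substitutes: compare marginal utility per dollar. 2/p_1 vs 7/p_2 → 1.6 vs 1.4.
x_1 gives more utility per dollar, so spend all income on x_1: x_1* = M/p_1, x_2* = 0.
Numerically: x_1* = 19.2, x_2* = 0.

x_1* = 19.2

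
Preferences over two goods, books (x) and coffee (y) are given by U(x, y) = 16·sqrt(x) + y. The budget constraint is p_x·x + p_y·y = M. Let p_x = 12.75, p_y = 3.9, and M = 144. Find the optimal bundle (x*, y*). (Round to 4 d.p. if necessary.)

Set MRS = p_x/p_y: 8·x^(−1/2) = p_x/p_y.
Solve: √x = 8·p_y/p_x, so x*(p_x,p_y) = (8·p_y/p_x)², and y* = (M − p_x·x*)/p_y.
Plugging in: x* = (8·3.9/12.75)² = 5.9881, y* = 17.3466.

x* = 5.9881, y* = 17.3466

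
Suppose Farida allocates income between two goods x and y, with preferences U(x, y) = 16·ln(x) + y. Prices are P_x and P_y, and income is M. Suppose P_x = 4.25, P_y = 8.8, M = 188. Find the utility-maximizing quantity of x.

x* = 33.1294

MU_x = 16/x, MU_y = 1. Tangency: 16/x = P_x/P_y.
So x*(P_x,P_y) = 16·P_y/P_x, independent of income; and y* = (M − 16·P_y)/P_y.
At the given prices: x* = 16·8.8/4.25 = 33.1294.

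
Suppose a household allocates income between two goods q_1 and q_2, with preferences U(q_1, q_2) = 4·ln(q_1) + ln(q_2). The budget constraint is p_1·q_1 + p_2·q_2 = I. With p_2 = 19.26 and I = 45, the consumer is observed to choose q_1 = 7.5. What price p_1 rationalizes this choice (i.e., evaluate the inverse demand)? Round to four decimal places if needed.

MU_q_1/MU_q_2 = (4·q_2)/(q_1); tangency sets this equal to p_1/p_2.
Rearranging, p_2·q_2 = (1/4)·p_1·q_1. Substituting into the budget gives p_1·q_1·(1 + (1/4)) = I.
Demand: q_1*(p_1,p_2,I) = 0.8·I/p_1 and q_2* = 0.2·I/p_2.
Set q_1* = 7.5 in the demand function and solve for p_1: p_1 = 4.8.

p_1 = 4.8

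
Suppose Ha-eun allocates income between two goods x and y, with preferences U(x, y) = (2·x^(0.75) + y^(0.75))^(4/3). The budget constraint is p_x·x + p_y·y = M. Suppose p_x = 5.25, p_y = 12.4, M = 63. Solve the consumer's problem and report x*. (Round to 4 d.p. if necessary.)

MU_x ∝ 2·x^(-0.25), MU_y ∝ y^(-0.25), so MRS = 2·(y/x)^(0.25) = p_x/p_y.
Hence y/x = ((1/2)·p_x/p_y)^(1/(0.25)), i.e. raised to the 4 power.
With the ratio pinned down, the budget gives x* = M/(p_x + p_y·(y/x)) and y* = (y/x)·x*.
Numerically y/x = 0.002008, so x* = 63/(5.25 + 12.4·0.002008) = 11.9433.

x* = 11.9433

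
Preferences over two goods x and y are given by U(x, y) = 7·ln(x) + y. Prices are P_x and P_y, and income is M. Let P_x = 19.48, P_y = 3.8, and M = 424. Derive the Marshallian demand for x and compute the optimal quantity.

x* = 1.3655

Set MRS = P_x/P_y: (7/x)/1 = P_x/P_y.
So x*(P_x,P_y) = 7·P_y/P_x, independent of income; and y* = (M − 7·P_y)/P_y.
At the given prices: x* = 7·3.8/19.48 = 1.3655.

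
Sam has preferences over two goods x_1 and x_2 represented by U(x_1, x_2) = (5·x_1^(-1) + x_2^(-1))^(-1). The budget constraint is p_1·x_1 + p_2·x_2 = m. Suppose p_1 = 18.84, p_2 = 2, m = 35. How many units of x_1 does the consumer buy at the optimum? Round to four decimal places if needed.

x_1* = 1.6215

From the CES first-order condition, 5·(x_2/x_1)^(2) = p_1/p_2.
Solve for the ratio: x_2/x_1 = [(1/5)·p_1/p_2]^(0.5).
Substitute x_2 = (x_2/x_1)·x_1 into the budget: x_1* = m/(p_1 + p_2·(x_2/x_1)).
Numerically x_2/x_1 = 1.372589, so x_1* = 35/(18.84 + 2·1.372589) = 1.6215.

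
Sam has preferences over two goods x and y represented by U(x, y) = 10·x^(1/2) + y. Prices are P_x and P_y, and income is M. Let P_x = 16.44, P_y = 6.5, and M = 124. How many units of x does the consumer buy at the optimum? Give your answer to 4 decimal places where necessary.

x* = 3.9081

Set MRS = P_x/P_y: 5·x^(−1/2) = P_x/P_y.
Solve: √x = 5·P_y/P_x, so x*(P_x,P_y) = (5·P_y/P_x)², and y* = (M − P_x·x*)/P_y.
Plugging in: x* = (5·6.5/16.44)² = 3.9081.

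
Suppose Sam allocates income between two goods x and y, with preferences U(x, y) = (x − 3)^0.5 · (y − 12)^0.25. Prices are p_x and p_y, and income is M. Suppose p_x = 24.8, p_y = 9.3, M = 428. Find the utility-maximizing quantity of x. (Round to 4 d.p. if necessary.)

MRS = 2·(y−12)/(x−3). Tangency with p_x/p_y gives y−12 = (1/2)·(p_x/p_y)·(x−3).
Substituting into the budget: x* = 3 + 2/3·(M − 3·p_x − 12·p_y)/p_x, and y* = 12 + 1/3·(…)/p_y.
Discretionary income = 428 − 3·24.8 − 12·9.3 = 242; x* = 3 + 2/3·242/24.8 = 9.5054.

x* = 9.5054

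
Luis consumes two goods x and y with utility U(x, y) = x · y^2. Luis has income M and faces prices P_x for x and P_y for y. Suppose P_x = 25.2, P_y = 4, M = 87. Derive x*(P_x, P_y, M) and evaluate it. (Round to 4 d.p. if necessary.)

At P_x=25.2, P_y=4, M=87: x* = 1/3·87/25.2 = 1.1508.

x* = 1.1508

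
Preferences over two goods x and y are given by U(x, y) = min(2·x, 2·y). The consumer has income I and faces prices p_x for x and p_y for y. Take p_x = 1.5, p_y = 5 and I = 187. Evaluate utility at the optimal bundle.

Demand: x*(p_x,p_y,I) = 2·I/(2·p_x + 2·p_y), y* = 2·I/(2·p_x + 2·p_y).
Here 2·1.5 + 2·5 = 13, giving x* = 28.7692 and y* = 28.7692.
Utility at the optimum: U(28.7692, 28.7692) = 57.5385.

V = 57.5385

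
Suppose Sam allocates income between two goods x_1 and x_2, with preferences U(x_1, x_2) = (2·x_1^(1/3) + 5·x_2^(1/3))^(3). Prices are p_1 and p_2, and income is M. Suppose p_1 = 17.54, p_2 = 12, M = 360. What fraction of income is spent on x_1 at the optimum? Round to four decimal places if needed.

MU_x_1 ∝ 2·x_1^(-2/3), MU_x_2 ∝ 5·x_2^(-2/3), so MRS = (2/5)·(x_2/x_1)^(2/3) = p_1/p_2.
Solve for the ratio: x_2/x_1 = [(5/2)·p_1/p_2]^(1.5).
Substitute x_2 = (x_2/x_1)·x_1 into the budget: x_1* = M/(p_1 + p_2·(x_2/x_1)).
Numerically x_2/x_1 = 6.985259, so x_1* = 360/(17.54 + 12·6.985259) = 3.5516 and x_2* = 6.985259·3.5516 = 24.8088.
Expenditure on x_1: 17.54·3.5516 = 62.2949; share = 0.173.

share on x_1 = 0.173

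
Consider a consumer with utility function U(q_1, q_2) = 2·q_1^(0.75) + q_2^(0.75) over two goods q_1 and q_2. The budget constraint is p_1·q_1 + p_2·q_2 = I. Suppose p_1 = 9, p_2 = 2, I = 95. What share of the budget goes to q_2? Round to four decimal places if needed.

With the ratio pinned down, the budget gives q_1* = I/(p_1 + p_2·(q_2/q_1)) and q_2* = (q_2/q_1)·q_1*.
Numerically q_2/q_1 = 25.628906, so q_1* = 95/(9 + 2·25.628906) = 1.5766 and q_2* = 25.628906·1.5766 = 40.4055.
Expenditure on q_2: 2·40.4055 = 80.811; share = 0.8506.

share on q_2 = 0.8506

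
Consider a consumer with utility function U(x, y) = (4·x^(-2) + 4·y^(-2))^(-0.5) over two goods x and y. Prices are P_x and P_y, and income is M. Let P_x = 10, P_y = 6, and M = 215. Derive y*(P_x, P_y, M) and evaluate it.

MU_x ∝ 4·x^(-3), MU_y ∝ 4·y^(-3), so MRS = (y/x)^(3) = P_x/P_y.
Hence y/x = (P_x/P_y)^(1/(3)), i.e. raised to the 1/3 power.
Substitute y = (y/x)·x into the budget: x* = M/(P_x + P_y·(y/x)).
Numerically y/x = 1.185631, so x* = 215/(10 + 6·1.185631) = 12.563 and y* = 1.185631·12.563 = 14.895.

y* = 14.895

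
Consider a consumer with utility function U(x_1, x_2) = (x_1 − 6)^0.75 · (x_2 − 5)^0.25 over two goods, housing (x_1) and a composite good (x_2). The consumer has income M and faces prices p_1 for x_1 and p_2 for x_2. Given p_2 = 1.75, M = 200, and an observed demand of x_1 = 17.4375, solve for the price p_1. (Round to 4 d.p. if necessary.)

MRS = 3·(x_2−5)/(x_1−6). Tangency with p_1/p_2 gives x_2−5 = (1/3)·(p_1/p_2)·(x_1−6).
Substituting into the budget: x_1* = 6 + 0.75·(M − 6·p_1 − 5·p_2)/p_1, and x_2* = 5 + 0.25·(…)/p_2.
Set x_1* = 17.4375 in the demand function and solve for p_1: p_1 = 9.

p_1 = 9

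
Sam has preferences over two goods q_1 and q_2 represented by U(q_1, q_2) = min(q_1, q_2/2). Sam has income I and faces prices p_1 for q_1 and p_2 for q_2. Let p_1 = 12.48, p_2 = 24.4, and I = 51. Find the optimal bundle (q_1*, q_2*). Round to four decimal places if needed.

q_1* = 0.8322, q_2* = 1.6645

Leontief preferences: the optimum is at the kink where q_1/1 = q_2/2, i.e. q_2 = 2·q_1.
Budget: p_1·q_1 + p_2·2·q_1 = I, so (p_1 + 2·p_2)·q_1 = I.
Demand: q_1*(p_1,p_2,I) = I/(p_1 + 2·p_2), q_2* = 2·I/(p_1 + 2·p_2).
Here 12.48 + 2·24.4 = 61.28, giving q_1* = 0.8322 and q_2* = 1.6645.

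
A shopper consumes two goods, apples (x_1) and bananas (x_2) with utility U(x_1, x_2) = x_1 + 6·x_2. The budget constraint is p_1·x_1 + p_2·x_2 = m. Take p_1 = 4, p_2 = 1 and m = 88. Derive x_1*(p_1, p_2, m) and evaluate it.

Perfect substitutes: compare marginal utility per dollar. 1/p_1 vs 6/p_2 → 0.25 vs 6.
x_2 gives more utility per dollar, so spend all income on x_2: x_2* = m/p_2, x_1* = 0.
Numerically: x_1* = 0, x_2* = 88.

x_1* = 0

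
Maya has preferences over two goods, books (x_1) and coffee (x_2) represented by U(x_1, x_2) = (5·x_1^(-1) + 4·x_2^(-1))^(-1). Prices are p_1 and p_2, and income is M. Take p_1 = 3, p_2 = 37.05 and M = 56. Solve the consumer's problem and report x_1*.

x_1* = 4.5053

MRS = MU_x_1/MU_x_2 = (5/4)·(x_2/x_1)^(2). Set equal to p_1/p_2.
Hence x_2/x_1 = ((4/5)·p_1/p_2)^(1/(2)), i.e. raised to the 0.5 power.
With the ratio pinned down, the budget gives x_1* = M/(p_1 + p_2·(x_2/x_1)) and x_2* = (x_2/x_1)·x_1*.
Numerically x_2/x_1 = 0.254514, so x_1* = 56/(3 + 37.05·0.254514) = 4.5053.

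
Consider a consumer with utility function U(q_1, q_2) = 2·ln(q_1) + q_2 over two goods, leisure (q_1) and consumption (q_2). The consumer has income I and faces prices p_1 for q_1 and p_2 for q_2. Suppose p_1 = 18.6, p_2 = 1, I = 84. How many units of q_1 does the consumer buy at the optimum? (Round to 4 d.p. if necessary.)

So q_1*(p_1,p_2) = 2·p_2/p_1, independent of income; and q_2* = (I − 2·p_2)/p_2.
At the given prices: q_1* = 2·1/18.6 = 0.1075.

q_1* = 0.1075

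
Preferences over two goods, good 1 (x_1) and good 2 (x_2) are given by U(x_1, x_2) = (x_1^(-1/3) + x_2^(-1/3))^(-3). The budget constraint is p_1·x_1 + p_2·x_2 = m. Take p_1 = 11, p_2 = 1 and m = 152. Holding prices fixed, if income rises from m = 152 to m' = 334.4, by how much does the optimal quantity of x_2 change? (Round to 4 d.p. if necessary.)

MRS = MU_x_1/MU_x_2 = (x_2/x_1)^(4/3). Set equal to p_1/p_2.
Solve for the ratio: x_2/x_1 = [p_1/p_2]^(0.75).
Substitute x_2 = (x_2/x_1)·x_1 into the budget: x_1* = m/(p_1 + p_2·(x_2/x_1)).
Numerically x_2/x_1 = 6.040105, so x_1* = 152/(11 + 1·6.040105) = 8.9201 and x_2* = 6.040105·8.9201 = 53.8785.
At m' = 334.4: x_2* = 118.5328. Change: 118.5328 − 53.8785 = 64.6542.

Δx_2* = 64.6542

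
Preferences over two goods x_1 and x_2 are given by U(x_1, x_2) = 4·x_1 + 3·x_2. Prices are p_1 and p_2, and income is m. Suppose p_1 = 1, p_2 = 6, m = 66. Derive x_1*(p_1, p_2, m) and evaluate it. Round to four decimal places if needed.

x_1* = 66

Linear utility — the consumer picks whichever good has higher MU/price: 4/1 = 4 vs 3/6 = 0.5.
x_1 gives more utility per dollar, so spend all income on x_1: x_1* = m/p_1, x_2* = 0.
Numerically: x_1* = 66, x_2* = 0.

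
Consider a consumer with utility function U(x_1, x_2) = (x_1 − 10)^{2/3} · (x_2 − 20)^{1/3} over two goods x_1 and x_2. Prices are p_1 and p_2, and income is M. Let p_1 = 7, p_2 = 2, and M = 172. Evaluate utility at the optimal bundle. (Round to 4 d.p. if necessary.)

V = 7.1157

Let x_1' = x_1−10, x_2' = x_2−20. MRS = 2·x_2'/x_1' = p_1/p_2.
Substituting into the budget: x_1* = 10 + 2/3·(M − 10·p_1 − 20·p_2)/p_1, and x_2* = 20 + 1/3·(…)/p_2.
Discretionary income = 172 − 10·7 − 20·2 = 62; x_1* = 10 + 2/3·62/7 = 15.9048; x_2* = 20 + 1/3·62/2 = 30.3333.
Utility at the optimum: U(15.9048, 30.3333) = 7.1157.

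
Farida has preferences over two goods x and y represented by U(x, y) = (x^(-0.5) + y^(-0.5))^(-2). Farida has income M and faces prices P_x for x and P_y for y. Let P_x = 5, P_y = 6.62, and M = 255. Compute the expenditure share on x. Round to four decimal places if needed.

share on x = 0.4766

Substitute y = (y/x)·x into the budget: x* = M/(P_x + P_y·(y/x)).
Numerically y/x = 0.829357, so x* = 255/(5 + 6.62·0.829357) = 24.3081 and y* = 0.829357·24.3081 = 20.1601.
Expenditure on x: 5·24.3081 = 121.5404; share = 0.4766.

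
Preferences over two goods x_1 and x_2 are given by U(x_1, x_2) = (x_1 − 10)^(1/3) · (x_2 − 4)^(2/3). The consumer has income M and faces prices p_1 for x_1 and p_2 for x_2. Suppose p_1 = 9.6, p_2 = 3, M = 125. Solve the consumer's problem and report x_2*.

x_2* = 7.7778

This is Cobb-Douglas in (x_1−10, x_2−4): tangency gives 1/3·p_2·(x_2−4) = 2/3·p_1·(x_1−10).
Substituting into the budget: x_1* = 10 + 1/3·(M − 10·p_1 − 4·p_2)/p_1, and x_2* = 4 + 2/3·(…)/p_2.
Discretionary income = 125 − 10·9.6 − 4·3 = 17; x_2* = 4 + 2/3·17/3 = 7.7778.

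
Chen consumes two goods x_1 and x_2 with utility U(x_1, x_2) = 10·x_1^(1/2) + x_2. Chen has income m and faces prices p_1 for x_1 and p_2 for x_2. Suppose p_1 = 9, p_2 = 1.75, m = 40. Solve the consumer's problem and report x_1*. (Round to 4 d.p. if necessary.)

Set MRS = p_1/p_2: 5·x_1^(−1/2) = p_1/p_2.
Thus x_1* = (5·p_2/p_1)² — independent of m — with the rest of income spent on x_2.
Plugging in: x_1* = (5·1.75/9)² = 0.9452.

x_1* = 0.9452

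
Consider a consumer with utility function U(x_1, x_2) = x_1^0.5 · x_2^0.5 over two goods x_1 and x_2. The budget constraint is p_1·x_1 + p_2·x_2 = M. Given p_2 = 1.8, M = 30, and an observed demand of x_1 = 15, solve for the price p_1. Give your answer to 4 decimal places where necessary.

p_1 = 1

The MRS is x_2/x_1. Set MRS = p_1/p_2.
So 0.5·p_2·x_2 = 0.5·p_1·x_1; combined with the budget, a share 0.5 of income goes to x_1.
Demand: x_1*(p_1,p_2,M) = 0.5·M/p_1 and x_2* = 0.5·M/p_2.
Set x_1* = 15 in the demand function and solve for p_1: p_1 = 1.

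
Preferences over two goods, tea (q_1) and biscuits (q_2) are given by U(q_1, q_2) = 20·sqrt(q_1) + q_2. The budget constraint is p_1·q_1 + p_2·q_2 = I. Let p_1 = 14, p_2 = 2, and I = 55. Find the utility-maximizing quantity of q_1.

Set MRS = p_1/p_2: 10·q_1^(−1/2) = p_1/p_2.
Solve: √q_1 = 10·p_2/p_1, so q_1*(p_1,p_2) = (10·p_2/p_1)², and q_2* = (I − p_1·q_1*)/p_2.
Plugging in: q_1* = (10·2/14)² = 2.0408.

q_1* = 2.0408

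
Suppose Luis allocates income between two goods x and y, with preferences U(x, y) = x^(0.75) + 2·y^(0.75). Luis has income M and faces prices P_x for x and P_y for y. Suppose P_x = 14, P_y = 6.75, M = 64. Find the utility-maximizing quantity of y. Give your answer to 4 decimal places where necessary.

y* = 9.4155

With the ratio pinned down, the budget gives x* = M/(P_x + P_y·(y/x)) and y* = (y/x)·x*.
Numerically y/x = 296.085428, so x* = 64/(14 + 6.75·296.085428) = 0.0318 and y* = 296.085428·0.0318 = 9.4155.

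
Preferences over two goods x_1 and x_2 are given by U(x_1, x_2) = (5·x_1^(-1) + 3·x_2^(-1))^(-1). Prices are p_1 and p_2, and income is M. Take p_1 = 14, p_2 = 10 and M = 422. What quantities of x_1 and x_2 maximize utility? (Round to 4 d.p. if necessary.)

x_1* = 18.217, x_2* = 16.6962

MRS = MU_x_1/MU_x_2 = (5/3)·(x_2/x_1)^(2). Set equal to p_1/p_2.
Solve for the ratio: x_2/x_1 = [(3/5)·p_1/p_2]^(0.5).
With the ratio pinned down, the budget gives x_1* = M/(p_1 + p_2·(x_2/x_1)) and x_2* = (x_2/x_1)·x_1*.
Numerically x_2/x_1 = 0.916515, so x_1* = 422/(14 + 10·0.916515) = 18.217 and x_2* = 0.916515·18.217 = 16.6962.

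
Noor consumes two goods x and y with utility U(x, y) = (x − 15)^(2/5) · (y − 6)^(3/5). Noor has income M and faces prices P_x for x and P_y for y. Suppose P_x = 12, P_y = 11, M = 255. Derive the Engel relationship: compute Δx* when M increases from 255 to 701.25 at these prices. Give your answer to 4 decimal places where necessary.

Let x' = x−15, y' = y−6. MRS = (2/3)·y'/x' = P_x/P_y.
Substituting into the budget: x* = 15 + 0.4·(M − 15·P_x − 6·P_y)/P_x, and y* = 6 + 0.6·(…)/P_y.
Discretionary income = 255 − 15·12 − 6·11 = 9; x* = 15 + 0.4·9/12 = 15.3.
At M' = 701.25: x* = 30.175. Change: 30.175 − 15.3 = 14.875.

Δx* = 14.875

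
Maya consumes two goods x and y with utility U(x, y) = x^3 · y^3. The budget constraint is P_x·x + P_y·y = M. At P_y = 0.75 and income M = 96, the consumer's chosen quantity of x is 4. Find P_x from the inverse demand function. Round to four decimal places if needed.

Tangency: MRS = y/x = P_x/P_y.
So 3·P_y·y = 3·P_x·x; combined with the budget, a share 0.5 of income goes to x.
Demand: x*(P_x,P_y,M) = 0.5·M/P_x and y* = 0.5·M/P_y.
Set x* = 4 in the demand function and solve for P_x: P_x = 12.

P_x = 12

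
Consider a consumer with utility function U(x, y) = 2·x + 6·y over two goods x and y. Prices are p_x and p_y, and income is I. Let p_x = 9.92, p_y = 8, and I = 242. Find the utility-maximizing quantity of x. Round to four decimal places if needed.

Linear utility — the consumer picks whichever good has higher MU/price: 2/9.92 = 0.2016 vs 6/8 = 0.75.
y gives more utility per dollar, so spend all income on y: y* = I/p_y, x* = 0.
Numerically: x* = 0, y* = 30.25.

x* = 0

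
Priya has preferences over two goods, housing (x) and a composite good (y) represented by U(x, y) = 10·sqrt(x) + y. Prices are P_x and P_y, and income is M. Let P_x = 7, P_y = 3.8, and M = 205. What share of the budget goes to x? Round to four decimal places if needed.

Thus x* = (5·P_y/P_x)² — independent of M — with the rest of income spent on y.
Plugging in: x* = (5·3.8/7)² = 7.3673, y* = 40.3759.
Expenditure on x: 7·7.3673 = 51.5714; share = 0.2516.

share on x = 0.2516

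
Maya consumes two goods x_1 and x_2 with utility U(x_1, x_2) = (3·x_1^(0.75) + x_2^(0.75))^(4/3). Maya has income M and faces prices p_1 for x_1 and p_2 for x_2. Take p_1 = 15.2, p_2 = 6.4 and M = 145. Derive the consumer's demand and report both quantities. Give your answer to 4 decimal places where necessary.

From the CES first-order condition, 3·(x_2/x_1)^(0.25) = p_1/p_2.
Solve for the ratio: x_2/x_1 = [(1/3)·p_1/p_2]^(4).
With the ratio pinned down, the budget gives x_1* = M/(p_1 + p_2·(x_2/x_1)) and x_2* = (x_2/x_1)·x_1*.
Numerically x_2/x_1 = 0.392798, so x_1* = 145/(15.2 + 6.4·0.392798) = 8.1857 and x_2* = 0.392798·8.1857 = 3.2153.

x_1* = 8.1857, x_2* = 3.2153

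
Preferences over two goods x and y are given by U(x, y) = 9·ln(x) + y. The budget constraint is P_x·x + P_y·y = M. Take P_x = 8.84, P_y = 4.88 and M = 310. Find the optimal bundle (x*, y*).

Set MRS = P_x/P_y: (9/x)/1 = P_x/P_y.
So x*(P_x,P_y) = 9·P_y/P_x, independent of income; and y* = (M − 9·P_y)/P_y.
At the given prices: x* = 9·4.88/8.84 = 4.9683, and y* = 54.5246.

x* = 4.9683, y* = 54.5246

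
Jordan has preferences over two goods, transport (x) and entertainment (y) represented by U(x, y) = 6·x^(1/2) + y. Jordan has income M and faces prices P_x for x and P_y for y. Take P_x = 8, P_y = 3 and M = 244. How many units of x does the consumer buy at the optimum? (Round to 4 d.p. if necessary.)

Set MRS = P_x/P_y: 3·x^(−1/2) = P_x/P_y.
Thus x* = (3·P_y/P_x)² — independent of M — with the rest of income spent on y.
Plugging in: x* = (3·3/8)² = 1.2656.

x* = 1.2656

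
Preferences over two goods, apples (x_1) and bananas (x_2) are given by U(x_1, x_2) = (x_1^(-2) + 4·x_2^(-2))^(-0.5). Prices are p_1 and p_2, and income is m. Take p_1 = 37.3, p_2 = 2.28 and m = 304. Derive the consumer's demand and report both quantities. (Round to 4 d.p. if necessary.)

x_1* = 6.5393, x_2* = 26.3519

MU_x_1 ∝ x_1^(-3), MU_x_2 ∝ 4·x_2^(-3), so MRS = (1/4)·(x_2/x_1)^(3) = p_1/p_2.
Solve for the ratio: x_2/x_1 = [4·p_1/p_2]^(1/3).
Substitute x_2 = (x_2/x_1)·x_1 into the budget: x_1* = m/(p_1 + p_2·(x_2/x_1)).
Numerically x_2/x_1 = 4.029749, so x_1* = 304/(37.3 + 2.28·4.029749) = 6.5393 and x_2* = 4.029749·6.5393 = 26.3519.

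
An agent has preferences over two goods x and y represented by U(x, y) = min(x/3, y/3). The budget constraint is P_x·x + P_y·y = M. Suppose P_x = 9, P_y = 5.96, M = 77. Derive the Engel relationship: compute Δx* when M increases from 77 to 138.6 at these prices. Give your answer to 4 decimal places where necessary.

Leontief preferences: the optimum is at the kink where x/3 = y/3, i.e. y = x.
Budget: P_x·x + P_y·x = M, so (3·P_x + 3·P_y)·x = 3·M.
Demand: x*(P_x,P_y,M) = 3·M/(3·P_x + 3·P_y), y* = 3·M/(3·P_x + 3·P_y).
Here 3·9 + 3·5.96 = 44.88, giving x* = 5.1471.
At M' = 138.6: x* = 9.2647. Change: 9.2647 − 5.1471 = 4.1176.

Δx* = 4.1176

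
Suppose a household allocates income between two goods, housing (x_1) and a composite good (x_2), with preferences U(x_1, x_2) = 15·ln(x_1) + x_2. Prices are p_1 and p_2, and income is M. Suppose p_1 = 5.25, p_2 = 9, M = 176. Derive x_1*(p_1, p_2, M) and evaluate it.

Set MRS = p_1/p_2: (15/x_1)/1 = p_1/p_2.
So x_1*(p_1,p_2) = 15·p_2/p_1, independent of income; and x_2* = (M − 15·p_2)/p_2.
At the given prices: x_1* = 15·9/5.25 = 25.7143.

x_1* = 25.7143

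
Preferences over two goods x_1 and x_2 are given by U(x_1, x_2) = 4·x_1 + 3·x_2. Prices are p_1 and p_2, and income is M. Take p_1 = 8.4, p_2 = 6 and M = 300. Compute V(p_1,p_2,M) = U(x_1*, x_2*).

V = 150

Linear utility — the consumer picks whichever good has higher MU/price: 4/8.4 = 0.4762 vs 3/6 = 0.5.
x_2 gives more utility per dollar, so spend all income on x_2: x_2* = M/p_2, x_1* = 0.
Numerically: x_1* = 0, x_2* = 50.
Utility at the optimum: U(0, 50) = 150.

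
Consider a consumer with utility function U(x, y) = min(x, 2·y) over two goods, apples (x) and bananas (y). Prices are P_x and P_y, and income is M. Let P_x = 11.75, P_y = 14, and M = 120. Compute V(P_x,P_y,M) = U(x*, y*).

V = 6.4

With perfect complements, no substitution: consume in ratio x:y = 2:1.
Budget: P_x·x + P_y·(1/2)·x = M, so (2·P_x + P_y)·x = 2·M.
Demand: x*(P_x,P_y,M) = 2·M/(2·P_x + P_y), y* = M/(2·P_x + P_y).
Here 2·11.75 + 14 = 37.5, giving x* = 6.4 and y* = 3.2.
Utility at the optimum: U(6.4, 3.2) = 6.4.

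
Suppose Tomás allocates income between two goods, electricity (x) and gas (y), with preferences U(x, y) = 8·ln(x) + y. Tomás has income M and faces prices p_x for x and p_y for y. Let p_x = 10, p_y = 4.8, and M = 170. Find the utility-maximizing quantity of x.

x* = 3.84

MU_x = 8/x, MU_y = 1. Tangency: 8/x = p_x/p_y.
So x*(p_x,p_y) = 8·p_y/p_x, independent of income; and y* = (M − 8·p_y)/p_y.
At the given prices: x* = 8·4.8/10 = 3.84.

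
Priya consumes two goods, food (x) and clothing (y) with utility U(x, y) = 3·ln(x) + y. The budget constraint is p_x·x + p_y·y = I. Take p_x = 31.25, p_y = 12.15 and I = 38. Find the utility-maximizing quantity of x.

x* = 1.1664

So x*(p_x,p_y) = 3·p_y/p_x, independent of income; and y* = (I − 3·p_y)/p_y.
At the given prices: x* = 3·12.15/31.25 = 1.1664.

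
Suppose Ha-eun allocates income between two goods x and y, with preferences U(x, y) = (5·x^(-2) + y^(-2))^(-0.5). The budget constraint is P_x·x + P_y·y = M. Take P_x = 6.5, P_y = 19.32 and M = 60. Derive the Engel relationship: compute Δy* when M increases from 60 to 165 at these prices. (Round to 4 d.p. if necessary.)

Δy* = 2.9744

With the ratio pinned down, the budget gives x* = M/(P_x + P_y·(y/x)) and y* = (y/x)·x*.
Numerically y/x = 0.406735, so x* = 60/(6.5 + 19.32·0.406735) = 4.1788 and y* = 0.406735·4.1788 = 1.6997.
At M' = 165: y* = 4.6741. Change: 4.6741 − 1.6997 = 2.9744.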